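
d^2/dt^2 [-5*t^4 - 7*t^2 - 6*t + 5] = -60*t^2 - 14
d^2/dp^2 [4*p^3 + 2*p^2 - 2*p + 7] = 24*p + 4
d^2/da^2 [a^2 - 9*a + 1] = 2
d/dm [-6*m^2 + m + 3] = 1 - 12*m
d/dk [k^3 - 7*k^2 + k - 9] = 3*k^2 - 14*k + 1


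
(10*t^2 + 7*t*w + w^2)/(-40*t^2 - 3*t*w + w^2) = (-2*t - w)/(8*t - w)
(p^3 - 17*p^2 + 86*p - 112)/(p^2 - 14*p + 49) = (p^2 - 10*p + 16)/(p - 7)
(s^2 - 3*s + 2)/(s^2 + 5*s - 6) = (s - 2)/(s + 6)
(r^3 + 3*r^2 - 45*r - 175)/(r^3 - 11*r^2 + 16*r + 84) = (r^2 + 10*r + 25)/(r^2 - 4*r - 12)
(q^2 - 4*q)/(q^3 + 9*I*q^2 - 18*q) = (q - 4)/(q^2 + 9*I*q - 18)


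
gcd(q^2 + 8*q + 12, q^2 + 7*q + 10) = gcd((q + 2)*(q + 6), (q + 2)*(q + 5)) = q + 2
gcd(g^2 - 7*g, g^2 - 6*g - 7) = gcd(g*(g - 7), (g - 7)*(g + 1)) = g - 7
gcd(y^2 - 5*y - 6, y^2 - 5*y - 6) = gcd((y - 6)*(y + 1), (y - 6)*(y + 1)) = y^2 - 5*y - 6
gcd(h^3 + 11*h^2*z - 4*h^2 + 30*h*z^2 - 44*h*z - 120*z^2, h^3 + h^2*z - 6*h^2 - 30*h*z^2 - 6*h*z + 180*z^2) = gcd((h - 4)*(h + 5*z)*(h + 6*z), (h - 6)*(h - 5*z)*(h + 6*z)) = h + 6*z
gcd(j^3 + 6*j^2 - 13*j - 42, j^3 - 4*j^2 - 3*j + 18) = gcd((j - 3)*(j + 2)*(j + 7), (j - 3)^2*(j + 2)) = j^2 - j - 6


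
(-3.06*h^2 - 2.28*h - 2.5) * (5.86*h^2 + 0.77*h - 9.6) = -17.9316*h^4 - 15.717*h^3 + 12.9704*h^2 + 19.963*h + 24.0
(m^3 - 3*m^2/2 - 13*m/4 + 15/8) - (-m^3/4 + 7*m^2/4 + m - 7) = 5*m^3/4 - 13*m^2/4 - 17*m/4 + 71/8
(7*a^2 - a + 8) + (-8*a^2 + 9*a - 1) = -a^2 + 8*a + 7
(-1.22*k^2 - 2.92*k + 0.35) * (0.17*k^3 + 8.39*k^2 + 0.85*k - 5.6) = -0.2074*k^5 - 10.7322*k^4 - 25.4763*k^3 + 7.2865*k^2 + 16.6495*k - 1.96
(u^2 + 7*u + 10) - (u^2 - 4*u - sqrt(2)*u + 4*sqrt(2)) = sqrt(2)*u + 11*u - 4*sqrt(2) + 10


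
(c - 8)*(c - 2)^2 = c^3 - 12*c^2 + 36*c - 32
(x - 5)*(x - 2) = x^2 - 7*x + 10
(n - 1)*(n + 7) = n^2 + 6*n - 7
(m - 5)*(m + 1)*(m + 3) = m^3 - m^2 - 17*m - 15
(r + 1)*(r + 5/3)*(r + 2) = r^3 + 14*r^2/3 + 7*r + 10/3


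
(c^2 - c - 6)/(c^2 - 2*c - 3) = (c + 2)/(c + 1)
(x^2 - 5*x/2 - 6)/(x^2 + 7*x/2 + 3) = (x - 4)/(x + 2)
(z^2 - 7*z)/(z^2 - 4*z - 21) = z/(z + 3)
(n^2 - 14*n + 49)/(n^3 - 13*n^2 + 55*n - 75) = (n^2 - 14*n + 49)/(n^3 - 13*n^2 + 55*n - 75)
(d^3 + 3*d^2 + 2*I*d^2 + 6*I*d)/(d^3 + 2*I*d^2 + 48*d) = (d^2 + d*(3 + 2*I) + 6*I)/(d^2 + 2*I*d + 48)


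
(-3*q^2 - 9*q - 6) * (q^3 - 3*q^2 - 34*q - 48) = -3*q^5 + 123*q^3 + 468*q^2 + 636*q + 288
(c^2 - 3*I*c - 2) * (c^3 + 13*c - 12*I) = c^5 - 3*I*c^4 + 11*c^3 - 51*I*c^2 - 62*c + 24*I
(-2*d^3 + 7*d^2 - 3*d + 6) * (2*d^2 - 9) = -4*d^5 + 14*d^4 + 12*d^3 - 51*d^2 + 27*d - 54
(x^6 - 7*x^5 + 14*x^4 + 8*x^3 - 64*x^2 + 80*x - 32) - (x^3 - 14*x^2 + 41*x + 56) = x^6 - 7*x^5 + 14*x^4 + 7*x^3 - 50*x^2 + 39*x - 88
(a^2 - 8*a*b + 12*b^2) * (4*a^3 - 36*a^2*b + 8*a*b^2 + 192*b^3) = 4*a^5 - 68*a^4*b + 344*a^3*b^2 - 304*a^2*b^3 - 1440*a*b^4 + 2304*b^5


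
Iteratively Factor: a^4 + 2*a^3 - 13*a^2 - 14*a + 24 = (a - 1)*(a^3 + 3*a^2 - 10*a - 24) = (a - 1)*(a + 4)*(a^2 - a - 6) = (a - 1)*(a + 2)*(a + 4)*(a - 3)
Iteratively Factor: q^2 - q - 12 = (q + 3)*(q - 4)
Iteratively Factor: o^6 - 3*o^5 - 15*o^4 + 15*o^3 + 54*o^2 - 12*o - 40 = (o - 2)*(o^5 - o^4 - 17*o^3 - 19*o^2 + 16*o + 20) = (o - 2)*(o + 2)*(o^4 - 3*o^3 - 11*o^2 + 3*o + 10) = (o - 2)*(o - 1)*(o + 2)*(o^3 - 2*o^2 - 13*o - 10) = (o - 2)*(o - 1)*(o + 1)*(o + 2)*(o^2 - 3*o - 10) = (o - 5)*(o - 2)*(o - 1)*(o + 1)*(o + 2)*(o + 2)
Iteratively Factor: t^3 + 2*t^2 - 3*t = (t + 3)*(t^2 - t) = (t - 1)*(t + 3)*(t)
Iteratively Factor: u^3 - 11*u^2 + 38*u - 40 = (u - 5)*(u^2 - 6*u + 8) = (u - 5)*(u - 4)*(u - 2)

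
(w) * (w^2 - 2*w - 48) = w^3 - 2*w^2 - 48*w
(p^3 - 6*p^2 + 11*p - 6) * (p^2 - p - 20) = p^5 - 7*p^4 - 3*p^3 + 103*p^2 - 214*p + 120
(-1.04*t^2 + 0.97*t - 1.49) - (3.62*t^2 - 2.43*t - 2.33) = -4.66*t^2 + 3.4*t + 0.84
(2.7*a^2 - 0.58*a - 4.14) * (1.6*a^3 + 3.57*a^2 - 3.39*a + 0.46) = 4.32*a^5 + 8.711*a^4 - 17.8476*a^3 - 11.5716*a^2 + 13.7678*a - 1.9044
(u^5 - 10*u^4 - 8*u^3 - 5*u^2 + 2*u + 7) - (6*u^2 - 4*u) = u^5 - 10*u^4 - 8*u^3 - 11*u^2 + 6*u + 7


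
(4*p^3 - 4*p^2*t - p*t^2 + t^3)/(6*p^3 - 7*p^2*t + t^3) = (2*p + t)/(3*p + t)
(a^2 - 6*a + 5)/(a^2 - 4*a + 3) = (a - 5)/(a - 3)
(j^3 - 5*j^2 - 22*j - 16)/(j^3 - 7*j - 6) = (j - 8)/(j - 3)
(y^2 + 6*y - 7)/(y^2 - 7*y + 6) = (y + 7)/(y - 6)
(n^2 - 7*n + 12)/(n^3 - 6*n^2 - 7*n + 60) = (n - 3)/(n^2 - 2*n - 15)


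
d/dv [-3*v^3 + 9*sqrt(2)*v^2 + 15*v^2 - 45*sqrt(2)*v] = -9*v^2 + 18*sqrt(2)*v + 30*v - 45*sqrt(2)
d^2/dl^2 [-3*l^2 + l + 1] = -6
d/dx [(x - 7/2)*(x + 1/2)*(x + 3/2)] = 3*x^2 - 3*x - 25/4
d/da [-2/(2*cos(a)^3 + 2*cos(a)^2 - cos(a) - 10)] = 8*(-6*cos(a)^2 - 4*cos(a) + 1)*sin(a)/(-4*sin(a)^2 + cos(a) + cos(3*a) - 16)^2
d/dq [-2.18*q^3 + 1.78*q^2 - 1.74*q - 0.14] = -6.54*q^2 + 3.56*q - 1.74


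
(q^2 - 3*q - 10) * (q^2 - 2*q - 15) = q^4 - 5*q^3 - 19*q^2 + 65*q + 150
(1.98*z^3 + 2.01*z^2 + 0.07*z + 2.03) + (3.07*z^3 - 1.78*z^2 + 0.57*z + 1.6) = 5.05*z^3 + 0.23*z^2 + 0.64*z + 3.63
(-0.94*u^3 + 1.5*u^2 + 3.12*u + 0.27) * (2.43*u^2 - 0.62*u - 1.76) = -2.2842*u^5 + 4.2278*u^4 + 8.306*u^3 - 3.9183*u^2 - 5.6586*u - 0.4752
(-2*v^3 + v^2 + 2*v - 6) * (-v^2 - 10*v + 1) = 2*v^5 + 19*v^4 - 14*v^3 - 13*v^2 + 62*v - 6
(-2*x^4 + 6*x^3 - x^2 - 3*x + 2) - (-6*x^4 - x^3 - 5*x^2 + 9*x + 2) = 4*x^4 + 7*x^3 + 4*x^2 - 12*x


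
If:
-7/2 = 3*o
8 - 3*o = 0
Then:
No Solution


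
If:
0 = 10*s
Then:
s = 0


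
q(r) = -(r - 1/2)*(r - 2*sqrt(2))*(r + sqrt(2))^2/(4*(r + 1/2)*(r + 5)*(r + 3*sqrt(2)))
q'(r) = (r - 1/2)*(r - 2*sqrt(2))*(r + sqrt(2))^2/(4*(r + 1/2)*(r + 5)*(r + 3*sqrt(2))^2) - (r - 1/2)*(r - 2*sqrt(2))*(2*r + 2*sqrt(2))/(4*(r + 1/2)*(r + 5)*(r + 3*sqrt(2))) - (r - 1/2)*(r + sqrt(2))^2/(4*(r + 1/2)*(r + 5)*(r + 3*sqrt(2))) + (r - 1/2)*(r - 2*sqrt(2))*(r + sqrt(2))^2/(4*(r + 1/2)*(r + 5)^2*(r + 3*sqrt(2))) + (r - 1/2)*(r - 2*sqrt(2))*(r + sqrt(2))^2/(4*(r + 1/2)^2*(r + 5)*(r + 3*sqrt(2))) - (r - 2*sqrt(2))*(r + sqrt(2))^2/(4*(r + 1/2)*(r + 5)*(r + 3*sqrt(2)))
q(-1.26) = 0.01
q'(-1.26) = 0.06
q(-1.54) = 0.00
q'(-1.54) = -0.06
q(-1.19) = 0.01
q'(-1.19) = 0.10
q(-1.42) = 0.00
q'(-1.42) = 0.00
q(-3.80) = 23.14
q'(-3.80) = -92.81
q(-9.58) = 9.39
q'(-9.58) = 0.86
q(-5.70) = 45.77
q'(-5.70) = 71.49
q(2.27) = 0.03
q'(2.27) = -0.03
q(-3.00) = 2.06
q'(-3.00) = -5.41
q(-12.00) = 8.32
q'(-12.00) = 0.19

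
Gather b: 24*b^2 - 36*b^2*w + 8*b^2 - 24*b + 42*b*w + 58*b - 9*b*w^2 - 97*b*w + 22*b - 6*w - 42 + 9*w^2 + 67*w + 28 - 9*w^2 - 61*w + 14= b^2*(32 - 36*w) + b*(-9*w^2 - 55*w + 56)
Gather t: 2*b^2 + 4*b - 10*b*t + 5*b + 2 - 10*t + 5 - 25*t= 2*b^2 + 9*b + t*(-10*b - 35) + 7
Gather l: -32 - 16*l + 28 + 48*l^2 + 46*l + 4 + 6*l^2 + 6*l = 54*l^2 + 36*l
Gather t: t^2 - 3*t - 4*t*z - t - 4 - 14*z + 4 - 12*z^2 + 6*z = t^2 + t*(-4*z - 4) - 12*z^2 - 8*z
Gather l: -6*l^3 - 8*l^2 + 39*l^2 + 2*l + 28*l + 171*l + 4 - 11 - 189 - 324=-6*l^3 + 31*l^2 + 201*l - 520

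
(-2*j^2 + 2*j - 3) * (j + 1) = -2*j^3 - j - 3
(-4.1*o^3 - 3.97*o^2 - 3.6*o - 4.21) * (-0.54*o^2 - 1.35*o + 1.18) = 2.214*o^5 + 7.6788*o^4 + 2.4655*o^3 + 2.4488*o^2 + 1.4355*o - 4.9678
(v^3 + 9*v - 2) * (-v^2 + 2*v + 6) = -v^5 + 2*v^4 - 3*v^3 + 20*v^2 + 50*v - 12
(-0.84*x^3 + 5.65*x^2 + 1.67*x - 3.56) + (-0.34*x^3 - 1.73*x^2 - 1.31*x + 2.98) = -1.18*x^3 + 3.92*x^2 + 0.36*x - 0.58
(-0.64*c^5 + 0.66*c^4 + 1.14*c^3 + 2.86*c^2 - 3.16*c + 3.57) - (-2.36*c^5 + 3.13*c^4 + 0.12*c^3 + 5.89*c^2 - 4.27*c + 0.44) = 1.72*c^5 - 2.47*c^4 + 1.02*c^3 - 3.03*c^2 + 1.11*c + 3.13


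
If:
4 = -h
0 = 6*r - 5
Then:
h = -4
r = 5/6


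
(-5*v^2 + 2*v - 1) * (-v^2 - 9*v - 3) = 5*v^4 + 43*v^3 - 2*v^2 + 3*v + 3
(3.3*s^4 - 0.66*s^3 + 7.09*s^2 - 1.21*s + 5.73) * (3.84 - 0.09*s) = -0.297*s^5 + 12.7314*s^4 - 3.1725*s^3 + 27.3345*s^2 - 5.1621*s + 22.0032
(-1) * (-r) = r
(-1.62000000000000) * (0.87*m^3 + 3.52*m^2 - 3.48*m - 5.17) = -1.4094*m^3 - 5.7024*m^2 + 5.6376*m + 8.3754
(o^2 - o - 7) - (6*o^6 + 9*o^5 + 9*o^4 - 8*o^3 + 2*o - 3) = -6*o^6 - 9*o^5 - 9*o^4 + 8*o^3 + o^2 - 3*o - 4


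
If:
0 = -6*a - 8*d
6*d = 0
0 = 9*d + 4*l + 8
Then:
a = 0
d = 0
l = -2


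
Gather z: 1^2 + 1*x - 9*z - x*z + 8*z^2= x + 8*z^2 + z*(-x - 9) + 1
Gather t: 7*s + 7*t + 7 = 7*s + 7*t + 7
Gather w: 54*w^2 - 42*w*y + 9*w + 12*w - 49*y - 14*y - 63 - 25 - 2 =54*w^2 + w*(21 - 42*y) - 63*y - 90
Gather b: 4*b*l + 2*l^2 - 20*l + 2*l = 4*b*l + 2*l^2 - 18*l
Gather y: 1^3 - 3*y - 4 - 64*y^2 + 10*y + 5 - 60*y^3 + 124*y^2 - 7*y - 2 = -60*y^3 + 60*y^2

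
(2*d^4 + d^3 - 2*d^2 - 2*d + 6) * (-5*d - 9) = -10*d^5 - 23*d^4 + d^3 + 28*d^2 - 12*d - 54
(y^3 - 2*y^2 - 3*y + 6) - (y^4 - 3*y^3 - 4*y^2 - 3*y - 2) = -y^4 + 4*y^3 + 2*y^2 + 8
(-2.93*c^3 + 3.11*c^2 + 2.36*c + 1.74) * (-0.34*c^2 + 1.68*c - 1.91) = 0.9962*c^5 - 5.9798*c^4 + 10.0187*c^3 - 2.5669*c^2 - 1.5844*c - 3.3234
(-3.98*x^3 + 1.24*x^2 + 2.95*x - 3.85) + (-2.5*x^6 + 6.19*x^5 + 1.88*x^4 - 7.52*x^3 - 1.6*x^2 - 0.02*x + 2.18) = -2.5*x^6 + 6.19*x^5 + 1.88*x^4 - 11.5*x^3 - 0.36*x^2 + 2.93*x - 1.67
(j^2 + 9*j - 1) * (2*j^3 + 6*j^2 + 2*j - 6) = 2*j^5 + 24*j^4 + 54*j^3 + 6*j^2 - 56*j + 6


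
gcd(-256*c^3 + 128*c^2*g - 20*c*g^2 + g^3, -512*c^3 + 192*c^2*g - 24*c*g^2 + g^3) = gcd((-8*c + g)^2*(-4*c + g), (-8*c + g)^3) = 64*c^2 - 16*c*g + g^2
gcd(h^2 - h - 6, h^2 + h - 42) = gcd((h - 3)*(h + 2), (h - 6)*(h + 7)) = 1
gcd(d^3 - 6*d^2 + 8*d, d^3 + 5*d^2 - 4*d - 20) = d - 2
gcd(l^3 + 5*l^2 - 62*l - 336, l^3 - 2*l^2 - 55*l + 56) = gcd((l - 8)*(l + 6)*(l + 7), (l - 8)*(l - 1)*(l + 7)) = l^2 - l - 56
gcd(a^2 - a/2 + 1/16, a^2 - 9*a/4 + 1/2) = a - 1/4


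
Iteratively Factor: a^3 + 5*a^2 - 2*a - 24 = (a + 4)*(a^2 + a - 6) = (a + 3)*(a + 4)*(a - 2)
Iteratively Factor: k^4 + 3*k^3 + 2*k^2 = (k + 1)*(k^3 + 2*k^2) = k*(k + 1)*(k^2 + 2*k) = k*(k + 1)*(k + 2)*(k)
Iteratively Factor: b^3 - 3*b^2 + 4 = (b - 2)*(b^2 - b - 2) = (b - 2)^2*(b + 1)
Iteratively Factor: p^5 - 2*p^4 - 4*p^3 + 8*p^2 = (p - 2)*(p^4 - 4*p^2) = p*(p - 2)*(p^3 - 4*p) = p*(p - 2)^2*(p^2 + 2*p) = p^2*(p - 2)^2*(p + 2)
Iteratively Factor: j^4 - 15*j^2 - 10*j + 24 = (j + 3)*(j^3 - 3*j^2 - 6*j + 8) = (j - 4)*(j + 3)*(j^2 + j - 2) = (j - 4)*(j + 2)*(j + 3)*(j - 1)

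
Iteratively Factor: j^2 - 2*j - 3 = (j + 1)*(j - 3)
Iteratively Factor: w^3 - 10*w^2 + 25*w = (w)*(w^2 - 10*w + 25) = w*(w - 5)*(w - 5)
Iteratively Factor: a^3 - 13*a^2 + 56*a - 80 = (a - 4)*(a^2 - 9*a + 20) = (a - 4)^2*(a - 5)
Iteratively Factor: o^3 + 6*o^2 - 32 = (o - 2)*(o^2 + 8*o + 16) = (o - 2)*(o + 4)*(o + 4)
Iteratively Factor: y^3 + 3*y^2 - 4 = (y - 1)*(y^2 + 4*y + 4) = (y - 1)*(y + 2)*(y + 2)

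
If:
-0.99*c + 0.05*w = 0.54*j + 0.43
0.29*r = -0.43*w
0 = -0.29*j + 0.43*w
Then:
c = -0.758272378962034*w - 0.434343434343434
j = 1.48275862068966*w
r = -1.48275862068966*w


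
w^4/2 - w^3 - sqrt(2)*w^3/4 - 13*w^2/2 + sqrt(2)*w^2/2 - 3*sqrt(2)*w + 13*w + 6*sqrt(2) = (w/2 + sqrt(2))*(w - 2)*(w - 3*sqrt(2))*(w + sqrt(2)/2)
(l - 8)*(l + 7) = l^2 - l - 56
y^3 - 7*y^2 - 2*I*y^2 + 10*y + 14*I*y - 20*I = (y - 5)*(y - 2)*(y - 2*I)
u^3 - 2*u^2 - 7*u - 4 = (u - 4)*(u + 1)^2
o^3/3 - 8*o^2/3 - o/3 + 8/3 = (o/3 + 1/3)*(o - 8)*(o - 1)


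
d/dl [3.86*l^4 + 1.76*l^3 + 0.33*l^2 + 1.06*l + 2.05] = 15.44*l^3 + 5.28*l^2 + 0.66*l + 1.06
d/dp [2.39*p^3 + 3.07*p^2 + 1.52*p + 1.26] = 7.17*p^2 + 6.14*p + 1.52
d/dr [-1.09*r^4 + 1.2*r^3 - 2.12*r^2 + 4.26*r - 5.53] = -4.36*r^3 + 3.6*r^2 - 4.24*r + 4.26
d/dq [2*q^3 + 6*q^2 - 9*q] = 6*q^2 + 12*q - 9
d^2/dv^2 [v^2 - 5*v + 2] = 2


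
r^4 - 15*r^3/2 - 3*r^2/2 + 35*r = r*(r - 7)*(r - 5/2)*(r + 2)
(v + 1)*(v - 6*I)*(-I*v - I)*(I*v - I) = v^4 + v^3 - 6*I*v^3 - v^2 - 6*I*v^2 - v + 6*I*v + 6*I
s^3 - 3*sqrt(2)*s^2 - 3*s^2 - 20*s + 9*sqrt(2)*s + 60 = (s - 3)*(s - 5*sqrt(2))*(s + 2*sqrt(2))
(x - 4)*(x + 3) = x^2 - x - 12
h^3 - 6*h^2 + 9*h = h*(h - 3)^2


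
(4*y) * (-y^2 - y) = -4*y^3 - 4*y^2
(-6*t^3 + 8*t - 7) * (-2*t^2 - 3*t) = 12*t^5 + 18*t^4 - 16*t^3 - 10*t^2 + 21*t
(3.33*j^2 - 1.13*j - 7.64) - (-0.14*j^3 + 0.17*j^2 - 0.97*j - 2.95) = 0.14*j^3 + 3.16*j^2 - 0.16*j - 4.69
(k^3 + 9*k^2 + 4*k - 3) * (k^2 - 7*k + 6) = k^5 + 2*k^4 - 53*k^3 + 23*k^2 + 45*k - 18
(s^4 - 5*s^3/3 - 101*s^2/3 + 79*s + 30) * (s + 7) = s^5 + 16*s^4/3 - 136*s^3/3 - 470*s^2/3 + 583*s + 210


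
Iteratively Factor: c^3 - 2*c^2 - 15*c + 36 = (c - 3)*(c^2 + c - 12) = (c - 3)^2*(c + 4)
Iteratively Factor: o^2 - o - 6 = (o + 2)*(o - 3)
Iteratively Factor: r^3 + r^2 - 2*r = (r)*(r^2 + r - 2) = r*(r - 1)*(r + 2)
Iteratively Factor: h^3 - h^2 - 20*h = (h)*(h^2 - h - 20) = h*(h - 5)*(h + 4)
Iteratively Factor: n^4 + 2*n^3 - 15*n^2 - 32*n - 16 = (n - 4)*(n^3 + 6*n^2 + 9*n + 4) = (n - 4)*(n + 1)*(n^2 + 5*n + 4) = (n - 4)*(n + 1)*(n + 4)*(n + 1)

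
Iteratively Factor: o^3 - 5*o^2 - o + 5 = (o + 1)*(o^2 - 6*o + 5) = (o - 1)*(o + 1)*(o - 5)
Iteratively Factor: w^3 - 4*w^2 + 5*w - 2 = (w - 2)*(w^2 - 2*w + 1) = (w - 2)*(w - 1)*(w - 1)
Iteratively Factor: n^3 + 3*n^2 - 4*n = (n + 4)*(n^2 - n) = (n - 1)*(n + 4)*(n)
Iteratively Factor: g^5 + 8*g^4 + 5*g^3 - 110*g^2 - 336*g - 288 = (g + 2)*(g^4 + 6*g^3 - 7*g^2 - 96*g - 144) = (g + 2)*(g + 3)*(g^3 + 3*g^2 - 16*g - 48) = (g - 4)*(g + 2)*(g + 3)*(g^2 + 7*g + 12) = (g - 4)*(g + 2)*(g + 3)^2*(g + 4)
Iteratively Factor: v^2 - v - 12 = (v + 3)*(v - 4)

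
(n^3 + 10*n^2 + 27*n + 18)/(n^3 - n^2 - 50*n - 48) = (n + 3)/(n - 8)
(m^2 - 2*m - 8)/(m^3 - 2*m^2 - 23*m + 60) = (m + 2)/(m^2 + 2*m - 15)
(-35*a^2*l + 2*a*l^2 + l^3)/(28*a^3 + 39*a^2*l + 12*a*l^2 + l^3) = l*(-5*a + l)/(4*a^2 + 5*a*l + l^2)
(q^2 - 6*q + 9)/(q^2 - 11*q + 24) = (q - 3)/(q - 8)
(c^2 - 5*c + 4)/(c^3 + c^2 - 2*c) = (c - 4)/(c*(c + 2))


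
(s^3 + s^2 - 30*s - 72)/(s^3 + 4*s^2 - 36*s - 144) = (s + 3)/(s + 6)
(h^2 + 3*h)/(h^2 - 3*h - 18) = h/(h - 6)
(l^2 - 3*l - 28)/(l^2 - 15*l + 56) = (l + 4)/(l - 8)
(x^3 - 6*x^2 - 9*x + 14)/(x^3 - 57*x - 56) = (-x^3 + 6*x^2 + 9*x - 14)/(-x^3 + 57*x + 56)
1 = 1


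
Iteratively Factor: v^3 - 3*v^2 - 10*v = (v - 5)*(v^2 + 2*v) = v*(v - 5)*(v + 2)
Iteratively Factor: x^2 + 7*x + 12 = (x + 4)*(x + 3)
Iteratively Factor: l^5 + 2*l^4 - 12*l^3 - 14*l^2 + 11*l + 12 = (l - 1)*(l^4 + 3*l^3 - 9*l^2 - 23*l - 12) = (l - 1)*(l + 4)*(l^3 - l^2 - 5*l - 3) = (l - 3)*(l - 1)*(l + 4)*(l^2 + 2*l + 1) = (l - 3)*(l - 1)*(l + 1)*(l + 4)*(l + 1)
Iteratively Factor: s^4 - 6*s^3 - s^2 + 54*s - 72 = (s + 3)*(s^3 - 9*s^2 + 26*s - 24) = (s - 4)*(s + 3)*(s^2 - 5*s + 6) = (s - 4)*(s - 2)*(s + 3)*(s - 3)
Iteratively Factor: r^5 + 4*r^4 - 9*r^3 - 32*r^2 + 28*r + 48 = (r - 2)*(r^4 + 6*r^3 + 3*r^2 - 26*r - 24) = (r - 2)*(r + 4)*(r^3 + 2*r^2 - 5*r - 6) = (r - 2)*(r + 1)*(r + 4)*(r^2 + r - 6) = (r - 2)^2*(r + 1)*(r + 4)*(r + 3)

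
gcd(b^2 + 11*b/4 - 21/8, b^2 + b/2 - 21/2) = b + 7/2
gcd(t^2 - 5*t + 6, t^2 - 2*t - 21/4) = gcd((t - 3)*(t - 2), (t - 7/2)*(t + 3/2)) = 1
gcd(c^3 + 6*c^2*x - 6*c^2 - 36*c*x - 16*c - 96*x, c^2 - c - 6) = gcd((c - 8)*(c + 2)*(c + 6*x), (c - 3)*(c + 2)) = c + 2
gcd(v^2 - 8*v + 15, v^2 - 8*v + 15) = v^2 - 8*v + 15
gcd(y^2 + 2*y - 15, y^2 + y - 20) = y + 5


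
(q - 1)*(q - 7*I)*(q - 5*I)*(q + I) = q^4 - q^3 - 11*I*q^3 - 23*q^2 + 11*I*q^2 + 23*q - 35*I*q + 35*I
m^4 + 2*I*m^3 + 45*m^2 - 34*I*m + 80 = (m - 5*I)*(m - 2*I)*(m + I)*(m + 8*I)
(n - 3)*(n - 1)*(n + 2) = n^3 - 2*n^2 - 5*n + 6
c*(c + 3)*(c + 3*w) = c^3 + 3*c^2*w + 3*c^2 + 9*c*w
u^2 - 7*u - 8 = (u - 8)*(u + 1)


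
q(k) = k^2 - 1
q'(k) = 2*k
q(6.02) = 35.24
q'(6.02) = 12.04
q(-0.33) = -0.89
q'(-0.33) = -0.66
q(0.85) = -0.28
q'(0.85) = 1.70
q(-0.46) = -0.79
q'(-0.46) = -0.92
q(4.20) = 16.64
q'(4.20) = 8.40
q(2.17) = 3.71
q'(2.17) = 4.34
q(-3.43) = 10.76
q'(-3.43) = -6.86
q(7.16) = 50.27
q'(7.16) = 14.32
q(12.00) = 143.00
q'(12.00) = 24.00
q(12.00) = 143.00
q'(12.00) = 24.00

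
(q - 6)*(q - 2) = q^2 - 8*q + 12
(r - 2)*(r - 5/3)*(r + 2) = r^3 - 5*r^2/3 - 4*r + 20/3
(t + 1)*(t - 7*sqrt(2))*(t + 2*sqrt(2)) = t^3 - 5*sqrt(2)*t^2 + t^2 - 28*t - 5*sqrt(2)*t - 28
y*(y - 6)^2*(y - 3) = y^4 - 15*y^3 + 72*y^2 - 108*y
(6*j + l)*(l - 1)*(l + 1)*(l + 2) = 6*j*l^3 + 12*j*l^2 - 6*j*l - 12*j + l^4 + 2*l^3 - l^2 - 2*l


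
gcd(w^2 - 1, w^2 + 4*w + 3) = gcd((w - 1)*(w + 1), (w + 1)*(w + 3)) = w + 1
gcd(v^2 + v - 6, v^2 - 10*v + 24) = 1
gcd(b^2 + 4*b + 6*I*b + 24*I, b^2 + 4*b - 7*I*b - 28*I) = b + 4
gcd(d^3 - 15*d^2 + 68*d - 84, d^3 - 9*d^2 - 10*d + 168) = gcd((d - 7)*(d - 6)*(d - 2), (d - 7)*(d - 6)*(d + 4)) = d^2 - 13*d + 42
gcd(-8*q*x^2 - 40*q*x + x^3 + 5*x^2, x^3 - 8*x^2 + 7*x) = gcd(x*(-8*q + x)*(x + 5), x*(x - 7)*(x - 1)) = x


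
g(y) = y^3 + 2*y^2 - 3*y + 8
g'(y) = 3*y^2 + 4*y - 3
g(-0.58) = 10.22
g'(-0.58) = -4.31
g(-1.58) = 13.79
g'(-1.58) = -1.83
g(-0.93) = 11.72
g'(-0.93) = -4.13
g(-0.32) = 9.13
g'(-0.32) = -3.97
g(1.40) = 10.46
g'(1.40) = 8.48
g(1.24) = 9.26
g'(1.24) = 6.57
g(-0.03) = 8.09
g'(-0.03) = -3.12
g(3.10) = 47.71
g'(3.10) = 38.23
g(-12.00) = -1396.00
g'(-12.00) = 381.00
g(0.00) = 8.00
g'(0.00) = -3.00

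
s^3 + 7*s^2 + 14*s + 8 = (s + 1)*(s + 2)*(s + 4)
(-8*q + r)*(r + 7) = -8*q*r - 56*q + r^2 + 7*r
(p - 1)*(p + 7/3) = p^2 + 4*p/3 - 7/3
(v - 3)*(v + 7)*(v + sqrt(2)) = v^3 + sqrt(2)*v^2 + 4*v^2 - 21*v + 4*sqrt(2)*v - 21*sqrt(2)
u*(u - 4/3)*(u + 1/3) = u^3 - u^2 - 4*u/9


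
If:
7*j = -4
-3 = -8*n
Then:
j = -4/7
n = 3/8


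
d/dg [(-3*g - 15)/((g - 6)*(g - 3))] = 3*(g^2 + 10*g - 63)/(g^4 - 18*g^3 + 117*g^2 - 324*g + 324)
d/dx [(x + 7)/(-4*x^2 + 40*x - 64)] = (-x^2 + 10*x + 2*(x - 5)*(x + 7) - 16)/(4*(x^2 - 10*x + 16)^2)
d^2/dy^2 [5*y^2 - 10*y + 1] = 10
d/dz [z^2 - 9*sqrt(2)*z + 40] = 2*z - 9*sqrt(2)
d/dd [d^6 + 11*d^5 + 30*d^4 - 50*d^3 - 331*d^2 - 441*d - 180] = 6*d^5 + 55*d^4 + 120*d^3 - 150*d^2 - 662*d - 441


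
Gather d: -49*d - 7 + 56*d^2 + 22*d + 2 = 56*d^2 - 27*d - 5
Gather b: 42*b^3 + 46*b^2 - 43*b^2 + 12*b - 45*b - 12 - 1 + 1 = 42*b^3 + 3*b^2 - 33*b - 12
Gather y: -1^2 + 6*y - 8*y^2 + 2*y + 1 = -8*y^2 + 8*y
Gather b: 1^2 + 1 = 2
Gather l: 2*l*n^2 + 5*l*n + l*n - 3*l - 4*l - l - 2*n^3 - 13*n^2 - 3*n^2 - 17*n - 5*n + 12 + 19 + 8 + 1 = l*(2*n^2 + 6*n - 8) - 2*n^3 - 16*n^2 - 22*n + 40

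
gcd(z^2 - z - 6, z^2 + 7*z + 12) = 1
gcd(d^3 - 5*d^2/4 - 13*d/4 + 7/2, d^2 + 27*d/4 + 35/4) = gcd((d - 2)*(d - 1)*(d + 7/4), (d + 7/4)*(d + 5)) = d + 7/4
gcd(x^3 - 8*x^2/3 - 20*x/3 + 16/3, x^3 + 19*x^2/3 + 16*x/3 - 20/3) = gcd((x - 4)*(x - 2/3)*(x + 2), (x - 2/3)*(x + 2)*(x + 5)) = x^2 + 4*x/3 - 4/3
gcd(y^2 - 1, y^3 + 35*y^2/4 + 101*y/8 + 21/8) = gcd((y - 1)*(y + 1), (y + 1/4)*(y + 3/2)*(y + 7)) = 1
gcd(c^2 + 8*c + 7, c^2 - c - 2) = c + 1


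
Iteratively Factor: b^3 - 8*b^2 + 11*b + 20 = (b - 5)*(b^2 - 3*b - 4) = (b - 5)*(b - 4)*(b + 1)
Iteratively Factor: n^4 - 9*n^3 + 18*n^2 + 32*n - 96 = (n + 2)*(n^3 - 11*n^2 + 40*n - 48) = (n - 4)*(n + 2)*(n^2 - 7*n + 12) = (n - 4)*(n - 3)*(n + 2)*(n - 4)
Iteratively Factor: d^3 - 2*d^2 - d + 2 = (d + 1)*(d^2 - 3*d + 2) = (d - 1)*(d + 1)*(d - 2)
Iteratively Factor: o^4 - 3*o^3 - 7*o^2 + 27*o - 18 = (o - 2)*(o^3 - o^2 - 9*o + 9) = (o - 2)*(o + 3)*(o^2 - 4*o + 3) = (o - 3)*(o - 2)*(o + 3)*(o - 1)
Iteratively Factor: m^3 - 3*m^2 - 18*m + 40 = (m - 2)*(m^2 - m - 20) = (m - 5)*(m - 2)*(m + 4)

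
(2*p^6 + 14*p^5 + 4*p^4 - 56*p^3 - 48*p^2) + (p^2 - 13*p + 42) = 2*p^6 + 14*p^5 + 4*p^4 - 56*p^3 - 47*p^2 - 13*p + 42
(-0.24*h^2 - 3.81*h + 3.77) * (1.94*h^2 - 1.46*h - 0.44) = -0.4656*h^4 - 7.041*h^3 + 12.982*h^2 - 3.8278*h - 1.6588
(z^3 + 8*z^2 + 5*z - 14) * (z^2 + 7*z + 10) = z^5 + 15*z^4 + 71*z^3 + 101*z^2 - 48*z - 140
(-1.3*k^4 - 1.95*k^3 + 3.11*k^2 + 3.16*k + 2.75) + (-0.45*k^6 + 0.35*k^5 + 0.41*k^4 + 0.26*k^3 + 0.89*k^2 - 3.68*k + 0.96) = -0.45*k^6 + 0.35*k^5 - 0.89*k^4 - 1.69*k^3 + 4.0*k^2 - 0.52*k + 3.71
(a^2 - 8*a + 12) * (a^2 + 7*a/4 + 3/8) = a^4 - 25*a^3/4 - 13*a^2/8 + 18*a + 9/2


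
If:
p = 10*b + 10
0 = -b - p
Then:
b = -10/11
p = 10/11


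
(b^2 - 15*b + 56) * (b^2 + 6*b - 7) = b^4 - 9*b^3 - 41*b^2 + 441*b - 392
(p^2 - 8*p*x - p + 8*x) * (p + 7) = p^3 - 8*p^2*x + 6*p^2 - 48*p*x - 7*p + 56*x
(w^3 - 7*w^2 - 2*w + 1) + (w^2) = w^3 - 6*w^2 - 2*w + 1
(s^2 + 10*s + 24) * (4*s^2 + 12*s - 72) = 4*s^4 + 52*s^3 + 144*s^2 - 432*s - 1728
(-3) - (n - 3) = -n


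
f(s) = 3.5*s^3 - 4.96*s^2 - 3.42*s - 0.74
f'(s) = 10.5*s^2 - 9.92*s - 3.42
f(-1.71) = -26.90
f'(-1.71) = 44.25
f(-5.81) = -834.73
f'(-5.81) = 408.65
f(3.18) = 50.78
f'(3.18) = 71.21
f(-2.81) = -107.95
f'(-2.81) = 107.36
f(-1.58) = -21.52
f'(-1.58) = 38.47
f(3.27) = 57.42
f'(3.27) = 76.42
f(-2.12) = -49.13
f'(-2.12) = 64.80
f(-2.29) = -60.95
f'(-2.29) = 74.36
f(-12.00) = -6721.94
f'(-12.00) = 1627.62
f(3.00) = 38.86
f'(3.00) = 61.32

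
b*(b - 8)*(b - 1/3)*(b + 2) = b^4 - 19*b^3/3 - 14*b^2 + 16*b/3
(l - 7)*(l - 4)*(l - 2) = l^3 - 13*l^2 + 50*l - 56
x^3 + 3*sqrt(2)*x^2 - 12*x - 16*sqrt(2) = (x - 2*sqrt(2))*(x + sqrt(2))*(x + 4*sqrt(2))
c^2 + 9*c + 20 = (c + 4)*(c + 5)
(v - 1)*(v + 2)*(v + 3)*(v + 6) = v^4 + 10*v^3 + 25*v^2 - 36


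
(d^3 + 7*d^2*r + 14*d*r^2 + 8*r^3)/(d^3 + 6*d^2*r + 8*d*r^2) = (d + r)/d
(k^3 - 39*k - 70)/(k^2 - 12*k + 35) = (k^2 + 7*k + 10)/(k - 5)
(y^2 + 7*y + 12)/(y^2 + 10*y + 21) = (y + 4)/(y + 7)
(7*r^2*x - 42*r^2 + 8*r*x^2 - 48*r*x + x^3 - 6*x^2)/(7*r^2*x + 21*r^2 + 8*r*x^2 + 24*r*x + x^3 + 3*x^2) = (x - 6)/(x + 3)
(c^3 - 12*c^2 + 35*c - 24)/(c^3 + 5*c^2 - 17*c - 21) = (c^2 - 9*c + 8)/(c^2 + 8*c + 7)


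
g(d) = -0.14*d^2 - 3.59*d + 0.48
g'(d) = -0.28*d - 3.59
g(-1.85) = 6.64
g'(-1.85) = -3.07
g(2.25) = -8.31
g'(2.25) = -4.22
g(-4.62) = 14.08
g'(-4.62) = -2.30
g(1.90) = -6.85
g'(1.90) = -4.12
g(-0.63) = 2.69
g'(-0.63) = -3.41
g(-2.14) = 7.52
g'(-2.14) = -2.99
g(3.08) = -11.91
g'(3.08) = -4.45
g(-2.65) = 9.01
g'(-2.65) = -2.85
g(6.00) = -26.10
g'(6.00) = -5.27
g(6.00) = -26.10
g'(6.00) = -5.27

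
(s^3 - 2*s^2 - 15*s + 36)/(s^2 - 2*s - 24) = (s^2 - 6*s + 9)/(s - 6)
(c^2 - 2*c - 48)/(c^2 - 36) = (c - 8)/(c - 6)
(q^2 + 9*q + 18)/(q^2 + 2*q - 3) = (q + 6)/(q - 1)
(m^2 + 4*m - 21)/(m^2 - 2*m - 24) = (-m^2 - 4*m + 21)/(-m^2 + 2*m + 24)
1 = 1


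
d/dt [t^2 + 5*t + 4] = 2*t + 5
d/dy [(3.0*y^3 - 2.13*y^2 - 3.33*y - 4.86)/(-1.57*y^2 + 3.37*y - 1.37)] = (-4.71*y^4 + 20.22*y^3 - 24.7362*y^2 - 9.4242*y + 20.9403)/(2.4649*y^4 - 10.5818*y^3 + 15.6587*y^2 - 9.2338*y + 1.8769)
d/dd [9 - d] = -1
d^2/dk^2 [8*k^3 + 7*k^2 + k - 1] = 48*k + 14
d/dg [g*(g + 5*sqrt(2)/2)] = 2*g + 5*sqrt(2)/2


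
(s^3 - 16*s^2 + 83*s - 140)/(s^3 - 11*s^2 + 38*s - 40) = (s - 7)/(s - 2)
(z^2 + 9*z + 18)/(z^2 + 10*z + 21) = (z + 6)/(z + 7)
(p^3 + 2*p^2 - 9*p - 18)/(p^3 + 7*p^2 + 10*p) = (p^2 - 9)/(p*(p + 5))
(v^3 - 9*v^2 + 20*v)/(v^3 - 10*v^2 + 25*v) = (v - 4)/(v - 5)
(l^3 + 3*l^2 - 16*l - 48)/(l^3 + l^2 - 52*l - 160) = (l^2 - l - 12)/(l^2 - 3*l - 40)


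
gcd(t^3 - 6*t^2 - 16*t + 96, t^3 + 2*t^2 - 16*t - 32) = t^2 - 16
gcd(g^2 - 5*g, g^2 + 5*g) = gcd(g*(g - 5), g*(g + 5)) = g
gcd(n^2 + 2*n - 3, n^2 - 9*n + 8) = n - 1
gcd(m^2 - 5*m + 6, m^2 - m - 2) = m - 2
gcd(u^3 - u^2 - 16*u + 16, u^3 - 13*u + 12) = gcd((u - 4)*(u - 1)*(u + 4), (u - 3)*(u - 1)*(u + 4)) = u^2 + 3*u - 4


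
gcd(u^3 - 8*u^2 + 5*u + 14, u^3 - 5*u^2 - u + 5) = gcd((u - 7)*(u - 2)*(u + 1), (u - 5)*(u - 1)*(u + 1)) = u + 1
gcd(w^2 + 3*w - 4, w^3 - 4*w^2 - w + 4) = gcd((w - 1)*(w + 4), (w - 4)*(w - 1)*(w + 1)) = w - 1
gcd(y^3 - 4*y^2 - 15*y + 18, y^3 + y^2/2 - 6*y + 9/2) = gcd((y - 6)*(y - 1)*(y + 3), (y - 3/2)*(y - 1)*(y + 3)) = y^2 + 2*y - 3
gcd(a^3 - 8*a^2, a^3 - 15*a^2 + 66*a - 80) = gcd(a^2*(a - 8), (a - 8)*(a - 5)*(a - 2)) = a - 8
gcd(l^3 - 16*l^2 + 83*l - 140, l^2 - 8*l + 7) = l - 7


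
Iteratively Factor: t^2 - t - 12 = (t - 4)*(t + 3)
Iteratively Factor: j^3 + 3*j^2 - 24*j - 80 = (j - 5)*(j^2 + 8*j + 16) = (j - 5)*(j + 4)*(j + 4)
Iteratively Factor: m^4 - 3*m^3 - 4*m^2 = (m)*(m^3 - 3*m^2 - 4*m) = m*(m + 1)*(m^2 - 4*m) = m*(m - 4)*(m + 1)*(m)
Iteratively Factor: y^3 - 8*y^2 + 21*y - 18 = (y - 3)*(y^2 - 5*y + 6) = (y - 3)*(y - 2)*(y - 3)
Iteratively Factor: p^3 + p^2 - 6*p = (p)*(p^2 + p - 6) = p*(p + 3)*(p - 2)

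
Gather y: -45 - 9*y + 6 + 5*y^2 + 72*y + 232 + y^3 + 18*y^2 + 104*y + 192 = y^3 + 23*y^2 + 167*y + 385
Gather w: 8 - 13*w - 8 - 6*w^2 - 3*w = -6*w^2 - 16*w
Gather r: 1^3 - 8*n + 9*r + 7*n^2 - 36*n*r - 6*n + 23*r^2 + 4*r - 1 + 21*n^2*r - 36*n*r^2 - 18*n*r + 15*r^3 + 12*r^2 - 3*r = 7*n^2 - 14*n + 15*r^3 + r^2*(35 - 36*n) + r*(21*n^2 - 54*n + 10)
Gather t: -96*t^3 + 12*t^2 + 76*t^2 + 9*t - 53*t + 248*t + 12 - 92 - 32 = -96*t^3 + 88*t^2 + 204*t - 112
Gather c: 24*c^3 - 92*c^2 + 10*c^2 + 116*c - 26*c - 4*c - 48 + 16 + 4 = 24*c^3 - 82*c^2 + 86*c - 28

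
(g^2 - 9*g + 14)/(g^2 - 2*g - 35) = (g - 2)/(g + 5)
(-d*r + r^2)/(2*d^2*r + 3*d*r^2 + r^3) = (-d + r)/(2*d^2 + 3*d*r + r^2)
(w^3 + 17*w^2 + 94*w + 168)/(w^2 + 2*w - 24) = (w^2 + 11*w + 28)/(w - 4)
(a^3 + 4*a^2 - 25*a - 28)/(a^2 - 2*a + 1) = (a^3 + 4*a^2 - 25*a - 28)/(a^2 - 2*a + 1)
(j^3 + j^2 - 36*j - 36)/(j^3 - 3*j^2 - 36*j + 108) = (j + 1)/(j - 3)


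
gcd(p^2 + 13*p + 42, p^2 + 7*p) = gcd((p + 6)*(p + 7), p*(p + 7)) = p + 7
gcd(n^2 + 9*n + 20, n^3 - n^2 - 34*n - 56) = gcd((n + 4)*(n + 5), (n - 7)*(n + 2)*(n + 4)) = n + 4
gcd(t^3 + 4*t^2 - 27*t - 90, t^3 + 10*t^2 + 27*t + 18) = t^2 + 9*t + 18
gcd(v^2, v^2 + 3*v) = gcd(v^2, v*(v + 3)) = v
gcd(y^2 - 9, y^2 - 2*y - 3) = y - 3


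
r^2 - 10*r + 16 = (r - 8)*(r - 2)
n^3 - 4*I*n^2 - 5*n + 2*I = (n - 2*I)*(n - I)^2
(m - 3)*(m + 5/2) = m^2 - m/2 - 15/2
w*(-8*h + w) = -8*h*w + w^2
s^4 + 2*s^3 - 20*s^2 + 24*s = s*(s - 2)^2*(s + 6)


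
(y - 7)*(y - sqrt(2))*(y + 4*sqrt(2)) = y^3 - 7*y^2 + 3*sqrt(2)*y^2 - 21*sqrt(2)*y - 8*y + 56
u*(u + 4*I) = u^2 + 4*I*u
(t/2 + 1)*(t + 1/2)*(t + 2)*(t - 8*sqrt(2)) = t^4/2 - 4*sqrt(2)*t^3 + 9*t^3/4 - 18*sqrt(2)*t^2 + 3*t^2 - 24*sqrt(2)*t + t - 8*sqrt(2)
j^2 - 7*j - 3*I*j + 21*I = (j - 7)*(j - 3*I)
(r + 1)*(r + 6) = r^2 + 7*r + 6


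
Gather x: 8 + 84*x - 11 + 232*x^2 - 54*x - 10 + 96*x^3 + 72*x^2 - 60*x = 96*x^3 + 304*x^2 - 30*x - 13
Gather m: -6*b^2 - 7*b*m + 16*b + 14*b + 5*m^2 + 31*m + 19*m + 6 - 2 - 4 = -6*b^2 + 30*b + 5*m^2 + m*(50 - 7*b)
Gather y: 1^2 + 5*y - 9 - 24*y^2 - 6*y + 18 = -24*y^2 - y + 10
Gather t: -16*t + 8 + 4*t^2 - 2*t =4*t^2 - 18*t + 8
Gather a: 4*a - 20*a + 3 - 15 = -16*a - 12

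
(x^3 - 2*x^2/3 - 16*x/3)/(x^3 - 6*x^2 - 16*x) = (x - 8/3)/(x - 8)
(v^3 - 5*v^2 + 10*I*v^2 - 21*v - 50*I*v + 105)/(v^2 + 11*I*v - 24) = (v^2 + v*(-5 + 7*I) - 35*I)/(v + 8*I)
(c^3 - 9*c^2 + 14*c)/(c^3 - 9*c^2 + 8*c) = (c^2 - 9*c + 14)/(c^2 - 9*c + 8)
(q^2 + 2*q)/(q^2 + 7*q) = (q + 2)/(q + 7)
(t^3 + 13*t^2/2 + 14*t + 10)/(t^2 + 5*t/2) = t + 4 + 4/t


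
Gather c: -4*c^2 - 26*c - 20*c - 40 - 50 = -4*c^2 - 46*c - 90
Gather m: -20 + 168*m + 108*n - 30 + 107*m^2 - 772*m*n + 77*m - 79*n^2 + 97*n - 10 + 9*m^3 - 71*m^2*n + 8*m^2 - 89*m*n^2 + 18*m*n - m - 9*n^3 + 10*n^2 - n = 9*m^3 + m^2*(115 - 71*n) + m*(-89*n^2 - 754*n + 244) - 9*n^3 - 69*n^2 + 204*n - 60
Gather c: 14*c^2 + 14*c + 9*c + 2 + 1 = 14*c^2 + 23*c + 3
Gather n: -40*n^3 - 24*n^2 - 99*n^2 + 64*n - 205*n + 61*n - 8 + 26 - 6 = -40*n^3 - 123*n^2 - 80*n + 12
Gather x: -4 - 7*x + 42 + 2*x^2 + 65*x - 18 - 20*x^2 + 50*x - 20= -18*x^2 + 108*x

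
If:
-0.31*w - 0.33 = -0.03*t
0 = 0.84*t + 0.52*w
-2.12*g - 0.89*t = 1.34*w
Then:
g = 0.37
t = 0.62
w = -1.00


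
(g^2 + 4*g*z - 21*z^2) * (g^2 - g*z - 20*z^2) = g^4 + 3*g^3*z - 45*g^2*z^2 - 59*g*z^3 + 420*z^4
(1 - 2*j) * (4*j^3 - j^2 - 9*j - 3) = -8*j^4 + 6*j^3 + 17*j^2 - 3*j - 3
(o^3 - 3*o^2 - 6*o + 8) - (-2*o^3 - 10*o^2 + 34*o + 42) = 3*o^3 + 7*o^2 - 40*o - 34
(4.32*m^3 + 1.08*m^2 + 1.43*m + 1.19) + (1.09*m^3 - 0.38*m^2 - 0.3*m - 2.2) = 5.41*m^3 + 0.7*m^2 + 1.13*m - 1.01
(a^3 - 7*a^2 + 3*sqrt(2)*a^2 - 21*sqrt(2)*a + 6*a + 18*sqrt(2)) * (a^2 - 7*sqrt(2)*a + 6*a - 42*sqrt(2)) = a^5 - 4*sqrt(2)*a^4 - a^4 - 78*a^3 + 4*sqrt(2)*a^3 + 78*a^2 + 144*sqrt(2)*a^2 - 144*sqrt(2)*a + 1512*a - 1512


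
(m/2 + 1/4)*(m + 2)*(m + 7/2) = m^3/2 + 3*m^2 + 39*m/8 + 7/4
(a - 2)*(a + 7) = a^2 + 5*a - 14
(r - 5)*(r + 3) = r^2 - 2*r - 15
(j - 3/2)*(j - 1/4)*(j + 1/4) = j^3 - 3*j^2/2 - j/16 + 3/32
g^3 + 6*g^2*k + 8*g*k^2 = g*(g + 2*k)*(g + 4*k)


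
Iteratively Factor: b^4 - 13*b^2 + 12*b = (b + 4)*(b^3 - 4*b^2 + 3*b) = (b - 1)*(b + 4)*(b^2 - 3*b) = (b - 3)*(b - 1)*(b + 4)*(b)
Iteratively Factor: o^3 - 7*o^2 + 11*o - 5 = (o - 1)*(o^2 - 6*o + 5) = (o - 1)^2*(o - 5)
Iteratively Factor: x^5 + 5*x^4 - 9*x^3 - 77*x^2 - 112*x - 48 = (x + 1)*(x^4 + 4*x^3 - 13*x^2 - 64*x - 48) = (x + 1)^2*(x^3 + 3*x^2 - 16*x - 48) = (x + 1)^2*(x + 4)*(x^2 - x - 12) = (x + 1)^2*(x + 3)*(x + 4)*(x - 4)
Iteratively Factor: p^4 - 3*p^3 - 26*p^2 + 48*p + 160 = (p - 4)*(p^3 + p^2 - 22*p - 40) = (p - 4)*(p + 4)*(p^2 - 3*p - 10) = (p - 4)*(p + 2)*(p + 4)*(p - 5)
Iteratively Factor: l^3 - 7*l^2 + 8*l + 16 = (l - 4)*(l^2 - 3*l - 4) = (l - 4)^2*(l + 1)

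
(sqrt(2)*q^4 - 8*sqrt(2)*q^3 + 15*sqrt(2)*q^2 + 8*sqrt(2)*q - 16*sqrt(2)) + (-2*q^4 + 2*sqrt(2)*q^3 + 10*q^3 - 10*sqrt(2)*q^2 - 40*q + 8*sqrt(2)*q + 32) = -2*q^4 + sqrt(2)*q^4 - 6*sqrt(2)*q^3 + 10*q^3 + 5*sqrt(2)*q^2 - 40*q + 16*sqrt(2)*q - 16*sqrt(2) + 32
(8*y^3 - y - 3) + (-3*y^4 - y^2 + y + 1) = -3*y^4 + 8*y^3 - y^2 - 2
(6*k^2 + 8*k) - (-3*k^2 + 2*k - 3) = 9*k^2 + 6*k + 3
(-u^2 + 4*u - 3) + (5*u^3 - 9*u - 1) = 5*u^3 - u^2 - 5*u - 4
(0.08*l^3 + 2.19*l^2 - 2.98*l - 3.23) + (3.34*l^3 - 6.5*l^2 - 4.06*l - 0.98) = 3.42*l^3 - 4.31*l^2 - 7.04*l - 4.21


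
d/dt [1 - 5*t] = -5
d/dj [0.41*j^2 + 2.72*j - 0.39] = 0.82*j + 2.72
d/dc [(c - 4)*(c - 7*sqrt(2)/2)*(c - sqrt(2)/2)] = 3*c^2 - 8*sqrt(2)*c - 8*c + 7/2 + 16*sqrt(2)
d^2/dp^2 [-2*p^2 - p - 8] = -4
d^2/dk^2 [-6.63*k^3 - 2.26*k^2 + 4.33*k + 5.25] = -39.78*k - 4.52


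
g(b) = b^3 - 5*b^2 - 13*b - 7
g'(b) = 3*b^2 - 10*b - 13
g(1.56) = -35.65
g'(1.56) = -21.30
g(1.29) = -29.94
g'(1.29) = -20.91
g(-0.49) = -1.95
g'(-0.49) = -7.38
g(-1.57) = -2.78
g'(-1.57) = 10.09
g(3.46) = -70.42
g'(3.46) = -11.69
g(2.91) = -62.53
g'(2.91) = -16.70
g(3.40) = -69.70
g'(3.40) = -12.32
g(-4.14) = -109.84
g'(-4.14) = 79.82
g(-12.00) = -2299.00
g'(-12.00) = 539.00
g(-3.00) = -40.00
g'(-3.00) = 44.00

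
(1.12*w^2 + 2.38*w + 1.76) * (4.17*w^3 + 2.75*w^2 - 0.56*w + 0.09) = 4.6704*w^5 + 13.0046*w^4 + 13.257*w^3 + 3.608*w^2 - 0.7714*w + 0.1584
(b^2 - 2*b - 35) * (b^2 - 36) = b^4 - 2*b^3 - 71*b^2 + 72*b + 1260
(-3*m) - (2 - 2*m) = -m - 2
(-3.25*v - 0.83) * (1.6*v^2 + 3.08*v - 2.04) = -5.2*v^3 - 11.338*v^2 + 4.0736*v + 1.6932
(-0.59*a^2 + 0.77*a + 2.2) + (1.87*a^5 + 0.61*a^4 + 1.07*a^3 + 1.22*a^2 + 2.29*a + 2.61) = 1.87*a^5 + 0.61*a^4 + 1.07*a^3 + 0.63*a^2 + 3.06*a + 4.81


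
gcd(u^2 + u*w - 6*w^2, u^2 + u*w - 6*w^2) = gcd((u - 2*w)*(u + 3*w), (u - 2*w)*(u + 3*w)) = u^2 + u*w - 6*w^2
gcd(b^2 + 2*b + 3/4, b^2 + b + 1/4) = b + 1/2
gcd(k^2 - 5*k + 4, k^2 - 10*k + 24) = k - 4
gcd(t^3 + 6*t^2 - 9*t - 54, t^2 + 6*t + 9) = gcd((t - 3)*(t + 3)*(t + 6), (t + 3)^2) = t + 3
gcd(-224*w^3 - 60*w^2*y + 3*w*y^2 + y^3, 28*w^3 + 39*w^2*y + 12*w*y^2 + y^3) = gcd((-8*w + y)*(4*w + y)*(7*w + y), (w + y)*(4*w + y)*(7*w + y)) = 28*w^2 + 11*w*y + y^2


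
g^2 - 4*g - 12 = (g - 6)*(g + 2)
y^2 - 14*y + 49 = (y - 7)^2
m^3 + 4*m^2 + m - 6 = (m - 1)*(m + 2)*(m + 3)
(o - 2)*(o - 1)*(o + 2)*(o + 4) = o^4 + 3*o^3 - 8*o^2 - 12*o + 16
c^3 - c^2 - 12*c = c*(c - 4)*(c + 3)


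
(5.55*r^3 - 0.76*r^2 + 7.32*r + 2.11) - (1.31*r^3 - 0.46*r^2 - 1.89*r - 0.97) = 4.24*r^3 - 0.3*r^2 + 9.21*r + 3.08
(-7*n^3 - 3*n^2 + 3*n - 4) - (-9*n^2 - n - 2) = -7*n^3 + 6*n^2 + 4*n - 2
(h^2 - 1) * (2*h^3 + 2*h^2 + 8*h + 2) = 2*h^5 + 2*h^4 + 6*h^3 - 8*h - 2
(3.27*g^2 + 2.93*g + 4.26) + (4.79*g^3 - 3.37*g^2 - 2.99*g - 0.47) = 4.79*g^3 - 0.1*g^2 - 0.0600000000000001*g + 3.79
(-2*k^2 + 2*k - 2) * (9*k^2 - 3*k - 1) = -18*k^4 + 24*k^3 - 22*k^2 + 4*k + 2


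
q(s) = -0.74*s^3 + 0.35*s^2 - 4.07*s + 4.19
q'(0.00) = -4.07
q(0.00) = 4.19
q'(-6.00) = -88.19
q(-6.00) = 201.05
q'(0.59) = -4.43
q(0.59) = 1.76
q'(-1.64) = -11.19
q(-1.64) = 15.07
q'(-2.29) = -17.31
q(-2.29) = 24.23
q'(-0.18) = -4.27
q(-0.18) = 4.94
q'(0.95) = -5.41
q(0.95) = 0.00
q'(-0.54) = -5.10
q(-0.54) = 6.61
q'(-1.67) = -11.43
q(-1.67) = 15.41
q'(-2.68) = -21.89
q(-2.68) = 31.86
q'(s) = -2.22*s^2 + 0.7*s - 4.07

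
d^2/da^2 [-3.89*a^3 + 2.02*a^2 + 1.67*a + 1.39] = 4.04 - 23.34*a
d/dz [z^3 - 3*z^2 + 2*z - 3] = 3*z^2 - 6*z + 2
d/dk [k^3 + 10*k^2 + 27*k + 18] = 3*k^2 + 20*k + 27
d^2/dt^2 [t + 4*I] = 0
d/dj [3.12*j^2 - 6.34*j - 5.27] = 6.24*j - 6.34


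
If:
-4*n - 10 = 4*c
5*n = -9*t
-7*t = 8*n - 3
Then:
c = -239/74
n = 27/37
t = -15/37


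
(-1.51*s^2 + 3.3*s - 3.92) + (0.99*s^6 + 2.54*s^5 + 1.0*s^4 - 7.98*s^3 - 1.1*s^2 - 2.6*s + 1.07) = 0.99*s^6 + 2.54*s^5 + 1.0*s^4 - 7.98*s^3 - 2.61*s^2 + 0.7*s - 2.85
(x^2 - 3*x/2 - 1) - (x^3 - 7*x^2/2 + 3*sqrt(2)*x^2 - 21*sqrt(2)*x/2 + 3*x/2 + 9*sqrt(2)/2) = -x^3 - 3*sqrt(2)*x^2 + 9*x^2/2 - 3*x + 21*sqrt(2)*x/2 - 9*sqrt(2)/2 - 1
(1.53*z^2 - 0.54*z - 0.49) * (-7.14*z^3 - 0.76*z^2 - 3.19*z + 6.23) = -10.9242*z^5 + 2.6928*z^4 - 0.9717*z^3 + 11.6269*z^2 - 1.8011*z - 3.0527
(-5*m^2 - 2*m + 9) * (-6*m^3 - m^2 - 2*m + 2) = 30*m^5 + 17*m^4 - 42*m^3 - 15*m^2 - 22*m + 18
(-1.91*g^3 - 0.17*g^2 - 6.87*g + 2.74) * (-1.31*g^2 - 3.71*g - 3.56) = 2.5021*g^5 + 7.3088*g^4 + 16.43*g^3 + 22.5035*g^2 + 14.2918*g - 9.7544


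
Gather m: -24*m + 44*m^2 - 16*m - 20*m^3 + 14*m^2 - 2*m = -20*m^3 + 58*m^2 - 42*m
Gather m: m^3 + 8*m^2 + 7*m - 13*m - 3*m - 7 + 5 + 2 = m^3 + 8*m^2 - 9*m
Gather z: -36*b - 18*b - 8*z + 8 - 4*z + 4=-54*b - 12*z + 12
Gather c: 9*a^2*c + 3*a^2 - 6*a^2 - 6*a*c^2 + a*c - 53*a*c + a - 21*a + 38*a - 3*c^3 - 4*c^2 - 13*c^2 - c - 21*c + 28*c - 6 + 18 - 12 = -3*a^2 + 18*a - 3*c^3 + c^2*(-6*a - 17) + c*(9*a^2 - 52*a + 6)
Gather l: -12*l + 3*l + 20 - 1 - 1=18 - 9*l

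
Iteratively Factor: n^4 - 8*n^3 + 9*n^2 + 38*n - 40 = (n - 4)*(n^3 - 4*n^2 - 7*n + 10) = (n - 4)*(n - 1)*(n^2 - 3*n - 10) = (n - 5)*(n - 4)*(n - 1)*(n + 2)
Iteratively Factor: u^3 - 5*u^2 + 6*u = (u)*(u^2 - 5*u + 6) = u*(u - 3)*(u - 2)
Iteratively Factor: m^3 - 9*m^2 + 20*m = (m - 4)*(m^2 - 5*m) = (m - 5)*(m - 4)*(m)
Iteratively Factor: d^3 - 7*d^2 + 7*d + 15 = (d - 5)*(d^2 - 2*d - 3) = (d - 5)*(d + 1)*(d - 3)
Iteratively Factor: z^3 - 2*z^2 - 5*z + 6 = (z - 1)*(z^2 - z - 6) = (z - 1)*(z + 2)*(z - 3)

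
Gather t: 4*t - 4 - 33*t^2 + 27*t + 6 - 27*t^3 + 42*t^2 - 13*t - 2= -27*t^3 + 9*t^2 + 18*t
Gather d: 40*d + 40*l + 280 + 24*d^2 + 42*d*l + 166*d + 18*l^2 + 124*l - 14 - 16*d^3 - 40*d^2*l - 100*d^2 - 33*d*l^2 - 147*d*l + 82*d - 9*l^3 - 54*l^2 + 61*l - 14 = -16*d^3 + d^2*(-40*l - 76) + d*(-33*l^2 - 105*l + 288) - 9*l^3 - 36*l^2 + 225*l + 252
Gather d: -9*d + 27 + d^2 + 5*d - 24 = d^2 - 4*d + 3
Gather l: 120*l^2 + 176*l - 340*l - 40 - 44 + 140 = 120*l^2 - 164*l + 56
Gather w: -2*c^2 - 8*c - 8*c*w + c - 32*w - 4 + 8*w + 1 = -2*c^2 - 7*c + w*(-8*c - 24) - 3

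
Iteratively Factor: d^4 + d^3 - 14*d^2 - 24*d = (d + 2)*(d^3 - d^2 - 12*d) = (d + 2)*(d + 3)*(d^2 - 4*d) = (d - 4)*(d + 2)*(d + 3)*(d)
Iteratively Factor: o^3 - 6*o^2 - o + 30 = (o + 2)*(o^2 - 8*o + 15) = (o - 3)*(o + 2)*(o - 5)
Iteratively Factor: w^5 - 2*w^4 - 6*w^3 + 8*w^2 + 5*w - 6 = (w + 1)*(w^4 - 3*w^3 - 3*w^2 + 11*w - 6) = (w - 1)*(w + 1)*(w^3 - 2*w^2 - 5*w + 6) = (w - 1)^2*(w + 1)*(w^2 - w - 6) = (w - 1)^2*(w + 1)*(w + 2)*(w - 3)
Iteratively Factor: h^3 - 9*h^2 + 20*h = (h - 5)*(h^2 - 4*h) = (h - 5)*(h - 4)*(h)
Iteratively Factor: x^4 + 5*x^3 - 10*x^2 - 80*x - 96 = (x + 4)*(x^3 + x^2 - 14*x - 24) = (x + 2)*(x + 4)*(x^2 - x - 12) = (x + 2)*(x + 3)*(x + 4)*(x - 4)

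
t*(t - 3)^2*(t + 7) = t^4 + t^3 - 33*t^2 + 63*t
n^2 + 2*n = n*(n + 2)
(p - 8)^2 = p^2 - 16*p + 64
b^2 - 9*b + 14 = (b - 7)*(b - 2)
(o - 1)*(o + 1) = o^2 - 1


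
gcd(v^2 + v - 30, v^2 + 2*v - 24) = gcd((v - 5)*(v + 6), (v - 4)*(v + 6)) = v + 6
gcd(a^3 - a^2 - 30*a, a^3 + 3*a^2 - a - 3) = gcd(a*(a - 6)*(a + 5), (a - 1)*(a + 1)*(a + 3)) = 1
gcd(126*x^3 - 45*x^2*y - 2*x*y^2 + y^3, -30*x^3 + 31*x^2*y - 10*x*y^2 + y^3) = 3*x - y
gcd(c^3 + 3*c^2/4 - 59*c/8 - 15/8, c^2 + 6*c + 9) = c + 3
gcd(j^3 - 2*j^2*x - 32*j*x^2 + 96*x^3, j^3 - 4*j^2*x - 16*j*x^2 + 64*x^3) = j^2 - 8*j*x + 16*x^2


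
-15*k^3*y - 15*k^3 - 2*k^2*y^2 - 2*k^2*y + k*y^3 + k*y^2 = (-5*k + y)*(3*k + y)*(k*y + k)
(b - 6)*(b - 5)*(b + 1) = b^3 - 10*b^2 + 19*b + 30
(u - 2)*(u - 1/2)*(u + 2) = u^3 - u^2/2 - 4*u + 2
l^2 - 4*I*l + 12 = (l - 6*I)*(l + 2*I)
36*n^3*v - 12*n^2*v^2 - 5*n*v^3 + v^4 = v*(-6*n + v)*(-2*n + v)*(3*n + v)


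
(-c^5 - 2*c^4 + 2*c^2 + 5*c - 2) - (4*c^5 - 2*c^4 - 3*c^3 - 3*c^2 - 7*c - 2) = -5*c^5 + 3*c^3 + 5*c^2 + 12*c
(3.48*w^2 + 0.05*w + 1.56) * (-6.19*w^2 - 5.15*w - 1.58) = -21.5412*w^4 - 18.2315*w^3 - 15.4123*w^2 - 8.113*w - 2.4648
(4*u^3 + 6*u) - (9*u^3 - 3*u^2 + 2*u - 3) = -5*u^3 + 3*u^2 + 4*u + 3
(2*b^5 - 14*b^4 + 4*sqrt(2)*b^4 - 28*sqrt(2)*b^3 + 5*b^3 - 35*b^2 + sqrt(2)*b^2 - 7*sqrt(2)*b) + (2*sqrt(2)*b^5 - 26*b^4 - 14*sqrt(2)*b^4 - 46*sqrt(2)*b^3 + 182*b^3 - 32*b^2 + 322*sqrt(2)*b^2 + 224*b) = 2*b^5 + 2*sqrt(2)*b^5 - 40*b^4 - 10*sqrt(2)*b^4 - 74*sqrt(2)*b^3 + 187*b^3 - 67*b^2 + 323*sqrt(2)*b^2 - 7*sqrt(2)*b + 224*b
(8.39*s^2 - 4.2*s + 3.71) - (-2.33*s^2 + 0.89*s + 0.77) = 10.72*s^2 - 5.09*s + 2.94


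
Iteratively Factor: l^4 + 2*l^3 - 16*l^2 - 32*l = (l)*(l^3 + 2*l^2 - 16*l - 32) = l*(l + 4)*(l^2 - 2*l - 8) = l*(l + 2)*(l + 4)*(l - 4)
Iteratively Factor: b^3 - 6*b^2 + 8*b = (b - 2)*(b^2 - 4*b) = (b - 4)*(b - 2)*(b)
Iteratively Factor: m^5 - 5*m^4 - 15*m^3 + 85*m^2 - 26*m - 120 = (m + 1)*(m^4 - 6*m^3 - 9*m^2 + 94*m - 120) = (m - 2)*(m + 1)*(m^3 - 4*m^2 - 17*m + 60) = (m - 2)*(m + 1)*(m + 4)*(m^2 - 8*m + 15) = (m - 5)*(m - 2)*(m + 1)*(m + 4)*(m - 3)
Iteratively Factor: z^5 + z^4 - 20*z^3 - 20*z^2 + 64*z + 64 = (z - 4)*(z^4 + 5*z^3 - 20*z - 16) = (z - 4)*(z + 1)*(z^3 + 4*z^2 - 4*z - 16) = (z - 4)*(z - 2)*(z + 1)*(z^2 + 6*z + 8) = (z - 4)*(z - 2)*(z + 1)*(z + 4)*(z + 2)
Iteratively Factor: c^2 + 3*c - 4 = (c + 4)*(c - 1)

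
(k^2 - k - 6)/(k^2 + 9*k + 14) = (k - 3)/(k + 7)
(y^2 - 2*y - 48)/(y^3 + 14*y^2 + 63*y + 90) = (y - 8)/(y^2 + 8*y + 15)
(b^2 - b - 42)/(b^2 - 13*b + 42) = (b + 6)/(b - 6)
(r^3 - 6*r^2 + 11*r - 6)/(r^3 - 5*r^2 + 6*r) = (r - 1)/r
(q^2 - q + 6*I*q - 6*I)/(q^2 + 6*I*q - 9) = (q^2 - q + 6*I*q - 6*I)/(q^2 + 6*I*q - 9)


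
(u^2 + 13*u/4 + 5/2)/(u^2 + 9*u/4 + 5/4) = (u + 2)/(u + 1)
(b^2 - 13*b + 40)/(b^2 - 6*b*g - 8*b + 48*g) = (b - 5)/(b - 6*g)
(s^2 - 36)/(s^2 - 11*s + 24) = (s^2 - 36)/(s^2 - 11*s + 24)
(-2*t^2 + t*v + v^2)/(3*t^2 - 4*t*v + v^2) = (-2*t - v)/(3*t - v)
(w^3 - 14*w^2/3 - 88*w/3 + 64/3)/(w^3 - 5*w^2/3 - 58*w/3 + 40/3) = (w - 8)/(w - 5)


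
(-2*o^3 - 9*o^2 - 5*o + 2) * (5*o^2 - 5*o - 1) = -10*o^5 - 35*o^4 + 22*o^3 + 44*o^2 - 5*o - 2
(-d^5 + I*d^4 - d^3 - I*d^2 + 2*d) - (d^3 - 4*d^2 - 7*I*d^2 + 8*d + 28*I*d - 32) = -d^5 + I*d^4 - 2*d^3 + 4*d^2 + 6*I*d^2 - 6*d - 28*I*d + 32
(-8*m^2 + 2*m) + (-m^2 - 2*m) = -9*m^2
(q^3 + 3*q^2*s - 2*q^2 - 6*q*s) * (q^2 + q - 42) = q^5 + 3*q^4*s - q^4 - 3*q^3*s - 44*q^3 - 132*q^2*s + 84*q^2 + 252*q*s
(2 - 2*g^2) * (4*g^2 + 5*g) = -8*g^4 - 10*g^3 + 8*g^2 + 10*g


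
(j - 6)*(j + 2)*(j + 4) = j^3 - 28*j - 48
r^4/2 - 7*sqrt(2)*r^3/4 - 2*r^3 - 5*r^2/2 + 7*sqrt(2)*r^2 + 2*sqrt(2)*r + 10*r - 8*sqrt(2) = (r/2 + sqrt(2)/2)*(r - 4)*(r - 4*sqrt(2))*(r - sqrt(2)/2)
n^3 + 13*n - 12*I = (n - 3*I)*(n - I)*(n + 4*I)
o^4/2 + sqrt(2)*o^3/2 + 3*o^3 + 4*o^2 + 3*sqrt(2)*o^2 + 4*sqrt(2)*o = o*(o/2 + 1)*(o + 4)*(o + sqrt(2))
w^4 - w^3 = w^3*(w - 1)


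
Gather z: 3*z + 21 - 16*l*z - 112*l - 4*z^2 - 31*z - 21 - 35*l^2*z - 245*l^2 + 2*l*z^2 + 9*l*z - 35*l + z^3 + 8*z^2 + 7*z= -245*l^2 - 147*l + z^3 + z^2*(2*l + 4) + z*(-35*l^2 - 7*l - 21)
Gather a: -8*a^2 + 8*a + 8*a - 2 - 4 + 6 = -8*a^2 + 16*a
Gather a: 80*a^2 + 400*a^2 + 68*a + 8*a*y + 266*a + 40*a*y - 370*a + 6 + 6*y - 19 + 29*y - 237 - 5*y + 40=480*a^2 + a*(48*y - 36) + 30*y - 210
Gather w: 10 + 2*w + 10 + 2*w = 4*w + 20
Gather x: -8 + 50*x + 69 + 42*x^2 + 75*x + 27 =42*x^2 + 125*x + 88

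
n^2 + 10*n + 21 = (n + 3)*(n + 7)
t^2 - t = t*(t - 1)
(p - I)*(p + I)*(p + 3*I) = p^3 + 3*I*p^2 + p + 3*I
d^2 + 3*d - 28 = (d - 4)*(d + 7)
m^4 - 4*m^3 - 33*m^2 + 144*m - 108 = (m - 6)*(m - 3)*(m - 1)*(m + 6)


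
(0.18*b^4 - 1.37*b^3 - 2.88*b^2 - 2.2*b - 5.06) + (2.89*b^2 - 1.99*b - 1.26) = 0.18*b^4 - 1.37*b^3 + 0.0100000000000002*b^2 - 4.19*b - 6.32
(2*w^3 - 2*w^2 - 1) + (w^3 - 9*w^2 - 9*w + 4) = 3*w^3 - 11*w^2 - 9*w + 3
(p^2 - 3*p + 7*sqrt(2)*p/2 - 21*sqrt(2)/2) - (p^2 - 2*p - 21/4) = -p + 7*sqrt(2)*p/2 - 21*sqrt(2)/2 + 21/4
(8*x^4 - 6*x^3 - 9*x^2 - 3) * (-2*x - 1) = -16*x^5 + 4*x^4 + 24*x^3 + 9*x^2 + 6*x + 3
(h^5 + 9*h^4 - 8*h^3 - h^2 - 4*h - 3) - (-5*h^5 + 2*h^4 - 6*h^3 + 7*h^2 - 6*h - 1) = 6*h^5 + 7*h^4 - 2*h^3 - 8*h^2 + 2*h - 2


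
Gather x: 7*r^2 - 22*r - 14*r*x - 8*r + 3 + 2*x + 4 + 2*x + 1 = 7*r^2 - 30*r + x*(4 - 14*r) + 8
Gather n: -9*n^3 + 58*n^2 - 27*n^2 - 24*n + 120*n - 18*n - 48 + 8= -9*n^3 + 31*n^2 + 78*n - 40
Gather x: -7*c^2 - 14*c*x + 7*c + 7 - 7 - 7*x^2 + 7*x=-7*c^2 + 7*c - 7*x^2 + x*(7 - 14*c)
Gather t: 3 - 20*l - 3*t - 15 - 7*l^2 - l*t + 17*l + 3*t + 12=-7*l^2 - l*t - 3*l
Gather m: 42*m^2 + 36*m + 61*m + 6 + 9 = 42*m^2 + 97*m + 15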